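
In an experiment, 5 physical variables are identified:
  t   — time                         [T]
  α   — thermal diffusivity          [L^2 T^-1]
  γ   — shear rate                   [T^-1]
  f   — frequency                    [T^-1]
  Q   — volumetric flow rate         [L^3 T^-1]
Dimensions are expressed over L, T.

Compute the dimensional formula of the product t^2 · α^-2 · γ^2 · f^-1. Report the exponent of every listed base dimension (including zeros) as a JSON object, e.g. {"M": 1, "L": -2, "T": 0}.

Exponent matrix [L,T] × [t,α,γ,f,Q]:
  L: [ 0  2  0  0  3]
  T: [ 1 -1 -1 -1 -1]
  [L]: (2)·0+(-2)·2+(2)·0+(-1)·0 = -4
  [T]: (2)·1+(-2)·-1+(2)·-1+(-1)·-1 = 3
⇒ L^-4 T^3

{"L": -4, "T": 3}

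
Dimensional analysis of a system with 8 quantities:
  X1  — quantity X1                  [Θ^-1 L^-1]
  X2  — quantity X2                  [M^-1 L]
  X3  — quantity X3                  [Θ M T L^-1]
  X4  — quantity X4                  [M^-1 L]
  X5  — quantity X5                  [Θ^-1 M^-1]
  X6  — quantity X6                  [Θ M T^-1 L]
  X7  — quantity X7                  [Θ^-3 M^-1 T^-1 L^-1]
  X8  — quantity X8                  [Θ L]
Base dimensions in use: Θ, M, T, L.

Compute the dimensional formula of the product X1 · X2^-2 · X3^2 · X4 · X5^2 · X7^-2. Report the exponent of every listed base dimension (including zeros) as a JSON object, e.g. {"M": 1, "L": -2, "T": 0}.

Dimensional matrix (Θ×M×T×L by X1×X2×X3×X4×X5×X6×X7×X8):
  Θ: [-1  0  1  0 -1  1 -3  1]
  M: [ 0 -1  1 -1 -1  1 -1  0]
  T: [ 0  0  1  0  0 -1 -1  0]
  L: [-1  1 -1  1  0  1 -1  1]
  [Θ]: (1)·-1+(-2)·0+(2)·1+(1)·0+(2)·-1+(-2)·-3 = 5
  [M]: (1)·0+(-2)·-1+(2)·1+(1)·-1+(2)·-1+(-2)·-1 = 3
  [T]: (1)·0+(-2)·0+(2)·1+(1)·0+(2)·0+(-2)·-1 = 4
  [L]: (1)·-1+(-2)·1+(2)·-1+(1)·1+(2)·0+(-2)·-1 = -2
⇒ Θ^5 M^3 T^4 L^-2

{"Θ": 5, "M": 3, "T": 4, "L": -2}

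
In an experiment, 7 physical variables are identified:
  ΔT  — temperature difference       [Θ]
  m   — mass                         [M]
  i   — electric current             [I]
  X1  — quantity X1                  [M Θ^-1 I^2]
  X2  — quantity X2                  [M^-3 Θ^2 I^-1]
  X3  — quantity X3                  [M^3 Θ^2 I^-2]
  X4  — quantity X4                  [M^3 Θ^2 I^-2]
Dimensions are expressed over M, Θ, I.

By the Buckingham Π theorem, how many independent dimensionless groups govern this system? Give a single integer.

4

Dimensional matrix (M×Θ×I by ΔT×m×i×X1×X2×X3×X4):
  M: [ 0  1  0  1 -3  3  3]
  Θ: [ 1  0  0 -1  2  2  2]
  I: [ 0  0  1  2 -1 -2 -2]
RREF → pivots at {ΔT,m,i} ⇒ r = 3
n=7, r=3 ⇒ 4 dimensionless groups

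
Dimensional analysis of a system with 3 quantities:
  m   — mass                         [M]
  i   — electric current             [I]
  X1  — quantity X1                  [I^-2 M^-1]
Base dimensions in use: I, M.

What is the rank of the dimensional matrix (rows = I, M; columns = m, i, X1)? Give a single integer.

Write exponents as rows I,M / cols m,i,X1:
  I: [ 0  1 -2]
  M: [ 1  0 -1]
RREF → pivots at {m,i} ⇒ r = 2

2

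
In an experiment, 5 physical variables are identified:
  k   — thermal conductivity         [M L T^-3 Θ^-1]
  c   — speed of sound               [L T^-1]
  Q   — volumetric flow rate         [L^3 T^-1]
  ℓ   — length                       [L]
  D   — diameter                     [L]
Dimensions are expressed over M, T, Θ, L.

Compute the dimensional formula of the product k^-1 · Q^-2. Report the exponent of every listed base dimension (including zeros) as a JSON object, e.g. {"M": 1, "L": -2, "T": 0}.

{"M": -1, "T": 5, "Θ": 1, "L": -7}

Exponent matrix [M,T,Θ,L] × [k,c,Q,ℓ,D]:
  M: [ 1  0  0  0  0]
  T: [-3 -1 -1  0  0]
  Θ: [-1  0  0  0  0]
  L: [ 1  1  3  1  1]
  [M]: (-1)·1+(-2)·0 = -1
  [T]: (-1)·-3+(-2)·-1 = 5
  [Θ]: (-1)·-1+(-2)·0 = 1
  [L]: (-1)·1+(-2)·3 = -7
⇒ M^-1 T^5 Θ L^-7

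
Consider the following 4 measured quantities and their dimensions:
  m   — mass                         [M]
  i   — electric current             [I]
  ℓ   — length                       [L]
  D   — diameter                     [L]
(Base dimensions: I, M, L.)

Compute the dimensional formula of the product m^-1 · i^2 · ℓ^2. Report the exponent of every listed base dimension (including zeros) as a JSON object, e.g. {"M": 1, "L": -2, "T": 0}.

Write exponents as rows I,M,L / cols m,i,ℓ,D:
  I: [ 0  1  0  0]
  M: [ 1  0  0  0]
  L: [ 0  0  1  1]
  [I]: (-1)·0+(2)·1+(2)·0 = 2
  [M]: (-1)·1+(2)·0+(2)·0 = -1
  [L]: (-1)·0+(2)·0+(2)·1 = 2
⇒ I^2 M^-1 L^2

{"I": 2, "M": -1, "L": 2}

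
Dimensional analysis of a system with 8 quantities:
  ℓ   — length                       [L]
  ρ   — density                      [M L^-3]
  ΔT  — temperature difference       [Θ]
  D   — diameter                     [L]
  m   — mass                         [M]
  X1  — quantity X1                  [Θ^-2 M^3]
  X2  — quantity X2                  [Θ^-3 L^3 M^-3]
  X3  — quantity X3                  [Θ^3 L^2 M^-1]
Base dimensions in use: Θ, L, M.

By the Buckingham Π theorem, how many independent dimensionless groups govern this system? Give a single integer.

Exponent matrix [Θ,L,M] × [ℓ,ρ,ΔT,D,m,X1,X2,X3]:
  Θ: [ 0  0  1  0  0 -2 -3  3]
  L: [ 1 -3  0  1  0  0  3  2]
  M: [ 0  1  0  0  1  3 -3 -1]
Row reduction gives pivot columns ℓ,ρ,ΔT; rank = 3
Π count = n − r = 8 − 3 = 5

5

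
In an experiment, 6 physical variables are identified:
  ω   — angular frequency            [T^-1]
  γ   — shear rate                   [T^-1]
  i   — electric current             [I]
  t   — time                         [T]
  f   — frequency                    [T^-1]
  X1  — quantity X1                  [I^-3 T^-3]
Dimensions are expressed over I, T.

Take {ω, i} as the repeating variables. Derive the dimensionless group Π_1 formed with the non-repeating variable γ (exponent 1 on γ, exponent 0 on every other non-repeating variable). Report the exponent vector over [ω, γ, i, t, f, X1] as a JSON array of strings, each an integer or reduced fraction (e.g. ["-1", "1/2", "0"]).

Dimensional matrix (I×T by ω×γ×i×t×f×X1):
  I: [ 0  0  1  0  0 -3]
  T: [-1 -1  0  1 -1 -3]
Row reduction gives pivot columns ω,i; rank = 2
Pivot set = {ω,i}, free = {γ,t,f,X1}
RREF:
  r0: [   1    1    0   -1    1    3]
  r1: [   0    0    1    0    0   -3]
Fix exponent of γ at 1, t at 0, f at 0, X1 at 0; solve each RREF row for its pivot's exponent:
  r0: exp(ω) + (1)·1 = 0 ⇒ exp(ω) = -1
  r1: exp(i) + (0)·1 = 0 ⇒ exp(i) = 0
Π_1 = ω^-1 · γ

["-1", "1", "0", "0", "0", "0"]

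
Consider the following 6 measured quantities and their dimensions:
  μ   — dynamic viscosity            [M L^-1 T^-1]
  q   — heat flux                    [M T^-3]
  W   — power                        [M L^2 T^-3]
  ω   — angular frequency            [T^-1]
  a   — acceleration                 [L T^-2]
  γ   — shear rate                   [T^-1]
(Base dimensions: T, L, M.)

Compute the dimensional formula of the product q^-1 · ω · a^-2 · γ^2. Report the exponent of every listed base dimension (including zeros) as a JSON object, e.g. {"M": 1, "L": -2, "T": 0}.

{"T": 4, "L": -2, "M": -1}

Exponent matrix [T,L,M] × [μ,q,W,ω,a,γ]:
  T: [-1 -3 -3 -1 -2 -1]
  L: [-1  0  2  0  1  0]
  M: [ 1  1  1  0  0  0]
  [T]: (-1)·-3+(1)·-1+(-2)·-2+(2)·-1 = 4
  [L]: (-1)·0+(1)·0+(-2)·1+(2)·0 = -2
  [M]: (-1)·1+(1)·0+(-2)·0+(2)·0 = -1
⇒ T^4 L^-2 M^-1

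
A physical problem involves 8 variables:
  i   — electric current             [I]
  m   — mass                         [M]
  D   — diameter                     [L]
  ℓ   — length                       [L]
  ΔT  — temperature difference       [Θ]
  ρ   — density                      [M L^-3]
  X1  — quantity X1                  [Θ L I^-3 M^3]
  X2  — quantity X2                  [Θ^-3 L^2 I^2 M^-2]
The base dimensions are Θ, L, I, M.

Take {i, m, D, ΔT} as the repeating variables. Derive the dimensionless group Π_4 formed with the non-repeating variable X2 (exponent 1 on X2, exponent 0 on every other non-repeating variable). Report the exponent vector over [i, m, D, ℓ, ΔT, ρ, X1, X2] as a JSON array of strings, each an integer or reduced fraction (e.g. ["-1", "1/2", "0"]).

["-2", "2", "-2", "0", "3", "0", "0", "1"]

Dimensional matrix (Θ×L×I×M by i×m×D×ℓ×ΔT×ρ×X1×X2):
  Θ: [ 0  0  0  0  1  0  1 -3]
  L: [ 0  0  1  1  0 -3  1  2]
  I: [ 1  0  0  0  0  0 -3  2]
  M: [ 0  1  0  0  0  1  3 -2]
Echelon form has 4 nonzero rows (pivots: i,m,D,ΔT)
Repeat: i,m,D,ΔT; free: ℓ,ρ,X1,X2
RREF:
  r0: [   1    0    0    0    0    0   -3    2]
  r1: [   0    1    0    0    0    1    3   -2]
  r2: [   0    0    1    1    0   -3    1    2]
  r3: [   0    0    0    0    1    0    1   -3]
Fix exponent of X2 at 1, ℓ at 0, ρ at 0, X1 at 0; solve each RREF row for its pivot's exponent:
  r0: exp(i) + (2)·1 = 0 ⇒ exp(i) = -2
  r1: exp(m) + (-2)·1 = 0 ⇒ exp(m) = 2
  r2: exp(D) + (2)·1 = 0 ⇒ exp(D) = -2
  r3: exp(ΔT) + (-3)·1 = 0 ⇒ exp(ΔT) = 3
Π_4 = i^-2 · m^2 · D^-2 · ΔT^3 · X2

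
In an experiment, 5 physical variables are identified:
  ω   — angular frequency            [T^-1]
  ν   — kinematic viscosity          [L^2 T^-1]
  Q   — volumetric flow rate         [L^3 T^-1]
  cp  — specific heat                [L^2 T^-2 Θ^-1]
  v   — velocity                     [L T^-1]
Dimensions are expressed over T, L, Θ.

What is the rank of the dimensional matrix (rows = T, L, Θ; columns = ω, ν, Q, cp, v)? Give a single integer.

3

Write exponents as rows T,L,Θ / cols ω,ν,Q,cp,v:
  T: [-1 -1 -1 -2 -1]
  L: [ 0  2  3  2  1]
  Θ: [ 0  0  0 -1  0]
Echelon form has 3 nonzero rows (pivots: ω,ν,cp)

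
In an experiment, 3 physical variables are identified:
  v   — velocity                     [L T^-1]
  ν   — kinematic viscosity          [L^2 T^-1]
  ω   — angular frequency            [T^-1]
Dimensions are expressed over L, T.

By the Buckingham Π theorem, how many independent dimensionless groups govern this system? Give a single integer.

1

Write exponents as rows L,T / cols v,ν,ω:
  L: [ 1  2  0]
  T: [-1 -1 -1]
Echelon form has 2 nonzero rows (pivots: v,ν)
Π count = n − r = 3 − 2 = 1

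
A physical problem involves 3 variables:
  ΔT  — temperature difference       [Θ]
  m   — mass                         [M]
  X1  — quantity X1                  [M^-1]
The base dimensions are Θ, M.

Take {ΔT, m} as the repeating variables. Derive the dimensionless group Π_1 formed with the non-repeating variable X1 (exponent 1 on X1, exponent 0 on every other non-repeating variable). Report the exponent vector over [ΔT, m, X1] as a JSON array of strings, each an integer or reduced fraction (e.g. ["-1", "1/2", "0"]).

["0", "1", "1"]

Write exponents as rows Θ,M / cols ΔT,m,X1:
  Θ: [ 1  0  0]
  M: [ 0  1 -1]
RREF → pivots at {ΔT,m} ⇒ r = 2
Pivot set = {ΔT,m}, free = {X1}
RREF:
  r0: [   1    0    0]
  r1: [   0    1   -1]
Fix exponent of X1 at 1; solve each RREF row for its pivot's exponent:
  r0: exp(ΔT) + (0)·1 = 0 ⇒ exp(ΔT) = 0
  r1: exp(m) + (-1)·1 = 0 ⇒ exp(m) = 1
Π_1 = m · X1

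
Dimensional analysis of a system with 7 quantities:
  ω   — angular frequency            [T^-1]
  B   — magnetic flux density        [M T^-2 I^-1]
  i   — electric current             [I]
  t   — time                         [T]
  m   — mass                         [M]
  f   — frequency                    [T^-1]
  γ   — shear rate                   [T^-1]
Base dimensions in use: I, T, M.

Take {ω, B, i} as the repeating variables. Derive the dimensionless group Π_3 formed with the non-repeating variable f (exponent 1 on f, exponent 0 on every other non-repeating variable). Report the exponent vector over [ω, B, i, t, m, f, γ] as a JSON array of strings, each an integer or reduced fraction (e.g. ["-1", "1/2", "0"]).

Write exponents as rows I,T,M / cols ω,B,i,t,m,f,γ:
  I: [ 0 -1  1  0  0  0  0]
  T: [-1 -2  0  1  0 -1 -1]
  M: [ 0  1  0  0  1  0  0]
Row reduction gives pivot columns ω,B,i; rank = 3
Pivot set = {ω,B,i}, free = {t,m,f,γ}
RREF:
  r0: [   1    0    0   -1   -2    1    1]
  r1: [   0    1    0    0    1    0    0]
  r2: [   0    0    1    0    1    0    0]
Fix exponent of f at 1, t at 0, m at 0, γ at 0; solve each RREF row for its pivot's exponent:
  r0: exp(ω) + (1)·1 = 0 ⇒ exp(ω) = -1
  r1: exp(B) + (0)·1 = 0 ⇒ exp(B) = 0
  r2: exp(i) + (0)·1 = 0 ⇒ exp(i) = 0
Π_3 = ω^-1 · f

["-1", "0", "0", "0", "0", "1", "0"]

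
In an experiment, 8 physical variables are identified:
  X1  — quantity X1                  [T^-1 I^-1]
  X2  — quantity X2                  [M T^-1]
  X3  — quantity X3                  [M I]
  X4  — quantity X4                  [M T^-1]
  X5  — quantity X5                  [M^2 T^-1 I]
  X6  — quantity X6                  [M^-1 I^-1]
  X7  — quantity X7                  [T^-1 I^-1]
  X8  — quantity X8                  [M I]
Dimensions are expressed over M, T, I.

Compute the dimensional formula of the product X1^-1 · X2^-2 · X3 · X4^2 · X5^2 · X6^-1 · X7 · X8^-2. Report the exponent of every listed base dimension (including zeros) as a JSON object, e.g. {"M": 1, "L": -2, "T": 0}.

{"M": 4, "T": -2, "I": 2}

Exponent matrix [M,T,I] × [X1,X2,X3,X4,X5,X6,X7,X8]:
  M: [ 0  1  1  1  2 -1  0  1]
  T: [-1 -1  0 -1 -1  0 -1  0]
  I: [-1  0  1  0  1 -1 -1  1]
  [M]: (-1)·0+(-2)·1+(1)·1+(2)·1+(2)·2+(-1)·-1+(1)·0+(-2)·1 = 4
  [T]: (-1)·-1+(-2)·-1+(1)·0+(2)·-1+(2)·-1+(-1)·0+(1)·-1+(-2)·0 = -2
  [I]: (-1)·-1+(-2)·0+(1)·1+(2)·0+(2)·1+(-1)·-1+(1)·-1+(-2)·1 = 2
⇒ M^4 T^-2 I^2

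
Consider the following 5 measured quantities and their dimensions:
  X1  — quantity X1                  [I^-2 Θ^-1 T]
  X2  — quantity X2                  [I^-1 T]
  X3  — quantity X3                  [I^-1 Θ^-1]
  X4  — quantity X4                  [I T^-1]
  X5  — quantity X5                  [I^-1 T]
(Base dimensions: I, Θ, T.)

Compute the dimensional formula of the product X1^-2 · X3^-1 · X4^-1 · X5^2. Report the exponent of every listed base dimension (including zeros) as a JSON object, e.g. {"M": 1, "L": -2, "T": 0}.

{"I": 2, "Θ": 3, "T": 1}

Exponent matrix [I,Θ,T] × [X1,X2,X3,X4,X5]:
  I: [-2 -1 -1  1 -1]
  Θ: [-1  0 -1  0  0]
  T: [ 1  1  0 -1  1]
  [I]: (-2)·-2+(-1)·-1+(-1)·1+(2)·-1 = 2
  [Θ]: (-2)·-1+(-1)·-1+(-1)·0+(2)·0 = 3
  [T]: (-2)·1+(-1)·0+(-1)·-1+(2)·1 = 1
⇒ I^2 Θ^3 T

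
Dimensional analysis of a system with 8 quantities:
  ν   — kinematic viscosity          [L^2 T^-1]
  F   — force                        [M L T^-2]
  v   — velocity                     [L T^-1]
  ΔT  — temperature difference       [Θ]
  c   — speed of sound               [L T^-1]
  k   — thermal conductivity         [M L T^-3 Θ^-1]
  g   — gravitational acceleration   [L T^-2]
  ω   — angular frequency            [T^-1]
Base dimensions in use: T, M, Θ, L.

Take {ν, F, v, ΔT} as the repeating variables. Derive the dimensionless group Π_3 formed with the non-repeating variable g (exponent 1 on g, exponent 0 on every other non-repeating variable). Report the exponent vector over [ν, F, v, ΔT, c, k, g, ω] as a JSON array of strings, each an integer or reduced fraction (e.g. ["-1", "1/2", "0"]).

Exponent matrix [T,M,Θ,L] × [ν,F,v,ΔT,c,k,g,ω]:
  T: [-1 -2 -1  0 -1 -3 -2 -1]
  M: [ 0  1  0  0  0  1  0  0]
  Θ: [ 0  0  0  1  0 -1  0  0]
  L: [ 2  1  1  0  1  1  1  0]
Row reduction gives pivot columns ν,F,v,ΔT; rank = 4
Repeat: ν,F,v,ΔT; free: c,k,g,ω
RREF:
  r0: [   1    0    0    0    0   -1   -1   -1]
  r1: [   0    1    0    0    0    1    0    0]
  r2: [   0    0    1    0    1    2    3    2]
  r3: [   0    0    0    1    0   -1    0    0]
Fix exponent of g at 1, c at 0, k at 0, ω at 0; solve each RREF row for its pivot's exponent:
  r0: exp(ν) + (-1)·1 = 0 ⇒ exp(ν) = 1
  r1: exp(F) + (0)·1 = 0 ⇒ exp(F) = 0
  r2: exp(v) + (3)·1 = 0 ⇒ exp(v) = -3
  r3: exp(ΔT) + (0)·1 = 0 ⇒ exp(ΔT) = 0
Π_3 = ν · v^-3 · g

["1", "0", "-3", "0", "0", "0", "1", "0"]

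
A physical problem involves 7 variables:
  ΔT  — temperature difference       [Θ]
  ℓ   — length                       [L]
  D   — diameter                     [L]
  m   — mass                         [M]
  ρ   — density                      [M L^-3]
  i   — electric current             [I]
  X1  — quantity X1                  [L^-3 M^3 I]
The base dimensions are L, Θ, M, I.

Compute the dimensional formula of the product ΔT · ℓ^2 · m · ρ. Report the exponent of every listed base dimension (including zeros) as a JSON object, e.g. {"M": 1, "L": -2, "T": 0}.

Dimensional matrix (L×Θ×M×I by ΔT×ℓ×D×m×ρ×i×X1):
  L: [ 0  1  1  0 -3  0 -3]
  Θ: [ 1  0  0  0  0  0  0]
  M: [ 0  0  0  1  1  0  3]
  I: [ 0  0  0  0  0  1  1]
  [L]: (1)·0+(2)·1+(1)·0+(1)·-3 = -1
  [Θ]: (1)·1+(2)·0+(1)·0+(1)·0 = 1
  [M]: (1)·0+(2)·0+(1)·1+(1)·1 = 2
  [I]: (1)·0+(2)·0+(1)·0+(1)·0 = 0
⇒ L^-1 Θ M^2

{"L": -1, "Θ": 1, "M": 2, "I": 0}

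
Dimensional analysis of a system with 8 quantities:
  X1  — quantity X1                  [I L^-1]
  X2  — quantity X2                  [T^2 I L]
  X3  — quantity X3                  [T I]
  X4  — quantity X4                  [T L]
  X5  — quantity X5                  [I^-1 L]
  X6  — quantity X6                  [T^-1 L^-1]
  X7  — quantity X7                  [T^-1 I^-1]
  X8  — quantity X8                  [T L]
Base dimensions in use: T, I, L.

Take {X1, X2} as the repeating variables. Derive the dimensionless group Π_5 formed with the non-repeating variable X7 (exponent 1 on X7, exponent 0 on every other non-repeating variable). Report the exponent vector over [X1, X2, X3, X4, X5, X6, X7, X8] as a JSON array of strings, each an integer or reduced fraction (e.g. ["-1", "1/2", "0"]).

Write exponents as rows T,I,L / cols X1,X2,X3,X4,X5,X6,X7,X8:
  T: [ 0  2  1  1  0 -1 -1  1]
  I: [ 1  1  1  0 -1  0 -1  0]
  L: [-1  1  0  1  1 -1  0  1]
Echelon form has 2 nonzero rows (pivots: X1,X2)
Repeat: X1,X2; free: X3,X4,X5,X6,X7,X8
RREF:
  r0: [   1    0  1/2 -1/2   -1  1/2 -1/2 -1/2]
  r1: [   0    1  1/2  1/2    0 -1/2 -1/2  1/2]
  r2: [   0    0    0    0    0    0    0    0]
Fix exponent of X7 at 1, X3 at 0, X4 at 0, X5 at 0, X6 at 0, X8 at 0; solve each RREF row for its pivot's exponent:
  r0: exp(X1) + (-1/2)·1 = 0 ⇒ exp(X1) = 1/2
  r1: exp(X2) + (-1/2)·1 = 0 ⇒ exp(X2) = 1/2
Π_5 = X1^(1/2) · X2^(1/2) · X7

["1/2", "1/2", "0", "0", "0", "0", "1", "0"]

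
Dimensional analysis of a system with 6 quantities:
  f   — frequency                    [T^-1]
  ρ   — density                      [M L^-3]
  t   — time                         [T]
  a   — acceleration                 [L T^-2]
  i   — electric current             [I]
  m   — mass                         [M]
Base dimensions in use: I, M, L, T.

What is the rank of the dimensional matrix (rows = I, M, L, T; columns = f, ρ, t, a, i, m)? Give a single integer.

Exponent matrix [I,M,L,T] × [f,ρ,t,a,i,m]:
  I: [ 0  0  0  0  1  0]
  M: [ 0  1  0  0  0  1]
  L: [ 0 -3  0  1  0  0]
  T: [-1  0  1 -2  0  0]
RREF → pivots at {f,ρ,a,i} ⇒ r = 4

4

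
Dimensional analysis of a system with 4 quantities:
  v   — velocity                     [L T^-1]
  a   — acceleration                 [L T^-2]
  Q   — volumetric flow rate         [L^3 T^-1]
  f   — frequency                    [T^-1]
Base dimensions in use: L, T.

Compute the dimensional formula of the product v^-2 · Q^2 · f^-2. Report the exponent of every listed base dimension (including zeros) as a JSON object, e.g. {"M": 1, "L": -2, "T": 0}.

Exponent matrix [L,T] × [v,a,Q,f]:
  L: [ 1  1  3  0]
  T: [-1 -2 -1 -1]
  [L]: (-2)·1+(2)·3+(-2)·0 = 4
  [T]: (-2)·-1+(2)·-1+(-2)·-1 = 2
⇒ L^4 T^2

{"L": 4, "T": 2}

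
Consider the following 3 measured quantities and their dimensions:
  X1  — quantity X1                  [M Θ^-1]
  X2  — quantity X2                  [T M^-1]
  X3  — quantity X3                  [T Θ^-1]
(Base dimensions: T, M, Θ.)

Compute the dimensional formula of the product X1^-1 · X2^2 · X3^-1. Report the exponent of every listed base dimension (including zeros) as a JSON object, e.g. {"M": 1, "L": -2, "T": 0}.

Exponent matrix [T,M,Θ] × [X1,X2,X3]:
  T: [ 0  1  1]
  M: [ 1 -1  0]
  Θ: [-1  0 -1]
  [T]: (-1)·0+(2)·1+(-1)·1 = 1
  [M]: (-1)·1+(2)·-1+(-1)·0 = -3
  [Θ]: (-1)·-1+(2)·0+(-1)·-1 = 2
⇒ T M^-3 Θ^2

{"T": 1, "M": -3, "Θ": 2}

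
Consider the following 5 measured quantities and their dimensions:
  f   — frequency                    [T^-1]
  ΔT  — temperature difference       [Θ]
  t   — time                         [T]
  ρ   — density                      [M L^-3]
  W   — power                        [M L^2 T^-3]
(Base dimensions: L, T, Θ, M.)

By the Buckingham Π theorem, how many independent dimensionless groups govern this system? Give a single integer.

Write exponents as rows L,T,Θ,M / cols f,ΔT,t,ρ,W:
  L: [ 0  0  0 -3  2]
  T: [-1  0  1  0 -3]
  Θ: [ 0  1  0  0  0]
  M: [ 0  0  0  1  1]
RREF → pivots at {f,ΔT,ρ,W} ⇒ r = 4
n=5, r=4 ⇒ 1 dimensionless group

1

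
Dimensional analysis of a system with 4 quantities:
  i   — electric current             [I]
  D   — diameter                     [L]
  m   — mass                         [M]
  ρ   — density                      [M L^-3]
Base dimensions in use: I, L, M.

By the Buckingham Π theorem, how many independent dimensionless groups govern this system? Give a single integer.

Exponent matrix [I,L,M] × [i,D,m,ρ]:
  I: [ 1  0  0  0]
  L: [ 0  1  0 -3]
  M: [ 0  0  1  1]
RREF → pivots at {i,D,m} ⇒ r = 3
4 vars − rank 3 = 1 Π group

1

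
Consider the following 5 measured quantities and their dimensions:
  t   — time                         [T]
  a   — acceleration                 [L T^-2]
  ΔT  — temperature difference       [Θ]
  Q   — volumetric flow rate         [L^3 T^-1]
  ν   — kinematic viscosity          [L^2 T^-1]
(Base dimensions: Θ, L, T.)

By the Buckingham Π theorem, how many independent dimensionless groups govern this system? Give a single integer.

Dimensional matrix (Θ×L×T by t×a×ΔT×Q×ν):
  Θ: [ 0  0  1  0  0]
  L: [ 0  1  0  3  2]
  T: [ 1 -2  0 -1 -1]
RREF → pivots at {t,a,ΔT} ⇒ r = 3
5 vars − rank 3 = 2 Π groups

2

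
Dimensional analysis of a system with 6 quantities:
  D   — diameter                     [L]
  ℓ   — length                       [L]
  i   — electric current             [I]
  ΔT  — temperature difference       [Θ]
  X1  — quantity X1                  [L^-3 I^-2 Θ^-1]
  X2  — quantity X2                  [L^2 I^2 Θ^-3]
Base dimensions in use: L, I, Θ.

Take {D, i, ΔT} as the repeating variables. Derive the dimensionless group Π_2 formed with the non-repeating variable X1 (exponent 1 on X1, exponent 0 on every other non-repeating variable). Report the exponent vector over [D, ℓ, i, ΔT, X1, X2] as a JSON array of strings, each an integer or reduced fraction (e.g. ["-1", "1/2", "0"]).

["3", "0", "2", "1", "1", "0"]

Dimensional matrix (L×I×Θ by D×ℓ×i×ΔT×X1×X2):
  L: [ 1  1  0  0 -3  2]
  I: [ 0  0  1  0 -2  2]
  Θ: [ 0  0  0  1 -1 -3]
Echelon form has 3 nonzero rows (pivots: D,i,ΔT)
Repeat: D,i,ΔT; free: ℓ,X1,X2
RREF:
  r0: [   1    1    0    0   -3    2]
  r1: [   0    0    1    0   -2    2]
  r2: [   0    0    0    1   -1   -3]
Fix exponent of X1 at 1, ℓ at 0, X2 at 0; solve each RREF row for its pivot's exponent:
  r0: exp(D) + (-3)·1 = 0 ⇒ exp(D) = 3
  r1: exp(i) + (-2)·1 = 0 ⇒ exp(i) = 2
  r2: exp(ΔT) + (-1)·1 = 0 ⇒ exp(ΔT) = 1
Π_2 = D^3 · i^2 · ΔT · X1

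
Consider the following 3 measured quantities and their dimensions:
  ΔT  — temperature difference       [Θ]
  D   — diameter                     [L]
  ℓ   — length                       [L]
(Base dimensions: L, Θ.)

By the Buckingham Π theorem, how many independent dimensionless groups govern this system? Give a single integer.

1

Exponent matrix [L,Θ] × [ΔT,D,ℓ]:
  L: [ 0  1  1]
  Θ: [ 1  0  0]
Row reduction gives pivot columns ΔT,D; rank = 2
Π count = n − r = 3 − 2 = 1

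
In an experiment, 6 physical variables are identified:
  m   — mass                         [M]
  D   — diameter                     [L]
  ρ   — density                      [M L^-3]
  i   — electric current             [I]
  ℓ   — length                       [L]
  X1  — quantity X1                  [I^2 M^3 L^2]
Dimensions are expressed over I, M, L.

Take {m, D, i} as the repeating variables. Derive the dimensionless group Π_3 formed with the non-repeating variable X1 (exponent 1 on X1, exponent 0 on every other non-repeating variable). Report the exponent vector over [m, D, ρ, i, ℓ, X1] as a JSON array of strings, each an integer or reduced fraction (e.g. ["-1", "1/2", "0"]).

["-3", "-2", "0", "-2", "0", "1"]

Dimensional matrix (I×M×L by m×D×ρ×i×ℓ×X1):
  I: [ 0  0  0  1  0  2]
  M: [ 1  0  1  0  0  3]
  L: [ 0  1 -3  0  1  2]
Row reduction gives pivot columns m,D,i; rank = 3
Repeat: m,D,i; free: ρ,ℓ,X1
RREF:
  r0: [   1    0    1    0    0    3]
  r1: [   0    1   -3    0    1    2]
  r2: [   0    0    0    1    0    2]
Fix exponent of X1 at 1, ρ at 0, ℓ at 0; solve each RREF row for its pivot's exponent:
  r0: exp(m) + (3)·1 = 0 ⇒ exp(m) = -3
  r1: exp(D) + (2)·1 = 0 ⇒ exp(D) = -2
  r2: exp(i) + (2)·1 = 0 ⇒ exp(i) = -2
Π_3 = m^-3 · D^-2 · i^-2 · X1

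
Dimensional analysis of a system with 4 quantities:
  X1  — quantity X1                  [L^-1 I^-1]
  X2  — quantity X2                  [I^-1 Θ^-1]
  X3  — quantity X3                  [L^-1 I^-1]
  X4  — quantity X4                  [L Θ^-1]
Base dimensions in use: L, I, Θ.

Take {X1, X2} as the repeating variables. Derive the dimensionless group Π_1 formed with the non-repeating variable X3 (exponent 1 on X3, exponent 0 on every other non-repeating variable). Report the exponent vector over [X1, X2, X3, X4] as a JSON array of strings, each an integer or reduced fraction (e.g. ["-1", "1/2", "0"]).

Write exponents as rows L,I,Θ / cols X1,X2,X3,X4:
  L: [-1  0 -1  1]
  I: [-1 -1 -1  0]
  Θ: [ 0 -1  0 -1]
Echelon form has 2 nonzero rows (pivots: X1,X2)
Pivot set = {X1,X2}, free = {X3,X4}
RREF:
  r0: [   1    0    1   -1]
  r1: [   0    1    0    1]
  r2: [   0    0    0    0]
Fix exponent of X3 at 1, X4 at 0; solve each RREF row for its pivot's exponent:
  r0: exp(X1) + (1)·1 = 0 ⇒ exp(X1) = -1
  r1: exp(X2) + (0)·1 = 0 ⇒ exp(X2) = 0
Π_1 = X1^-1 · X3

["-1", "0", "1", "0"]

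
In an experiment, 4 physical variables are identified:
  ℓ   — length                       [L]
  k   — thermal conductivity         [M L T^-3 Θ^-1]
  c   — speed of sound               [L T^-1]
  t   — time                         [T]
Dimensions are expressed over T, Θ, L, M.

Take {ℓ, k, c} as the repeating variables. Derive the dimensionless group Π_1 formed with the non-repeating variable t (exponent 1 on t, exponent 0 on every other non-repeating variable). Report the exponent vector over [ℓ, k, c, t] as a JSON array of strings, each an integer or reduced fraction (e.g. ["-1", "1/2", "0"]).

["-1", "0", "1", "1"]

Exponent matrix [T,Θ,L,M] × [ℓ,k,c,t]:
  T: [ 0 -3 -1  1]
  Θ: [ 0 -1  0  0]
  L: [ 1  1  1  0]
  M: [ 0  1  0  0]
Echelon form has 3 nonzero rows (pivots: ℓ,k,c)
Repeat: ℓ,k,c; free: t
RREF:
  r0: [   1    0    0    1]
  r1: [   0    1    0    0]
  r2: [   0    0    1   -1]
  r3: [   0    0    0    0]
Fix exponent of t at 1; solve each RREF row for its pivot's exponent:
  r0: exp(ℓ) + (1)·1 = 0 ⇒ exp(ℓ) = -1
  r1: exp(k) + (0)·1 = 0 ⇒ exp(k) = 0
  r2: exp(c) + (-1)·1 = 0 ⇒ exp(c) = 1
Π_1 = ℓ^-1 · c · t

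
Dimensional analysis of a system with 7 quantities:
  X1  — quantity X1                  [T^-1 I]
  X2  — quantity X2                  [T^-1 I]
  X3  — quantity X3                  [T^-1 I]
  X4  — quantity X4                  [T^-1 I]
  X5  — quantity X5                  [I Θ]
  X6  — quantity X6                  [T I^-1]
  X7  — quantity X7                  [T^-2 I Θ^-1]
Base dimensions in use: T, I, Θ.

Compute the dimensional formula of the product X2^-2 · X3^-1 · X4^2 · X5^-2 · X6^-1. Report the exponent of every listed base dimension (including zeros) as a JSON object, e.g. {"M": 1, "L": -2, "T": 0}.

{"T": 0, "I": -2, "Θ": -2}

Exponent matrix [T,I,Θ] × [X1,X2,X3,X4,X5,X6,X7]:
  T: [-1 -1 -1 -1  0  1 -2]
  I: [ 1  1  1  1  1 -1  1]
  Θ: [ 0  0  0  0  1  0 -1]
  [T]: (-2)·-1+(-1)·-1+(2)·-1+(-2)·0+(-1)·1 = 0
  [I]: (-2)·1+(-1)·1+(2)·1+(-2)·1+(-1)·-1 = -2
  [Θ]: (-2)·0+(-1)·0+(2)·0+(-2)·1+(-1)·0 = -2
⇒ I^-2 Θ^-2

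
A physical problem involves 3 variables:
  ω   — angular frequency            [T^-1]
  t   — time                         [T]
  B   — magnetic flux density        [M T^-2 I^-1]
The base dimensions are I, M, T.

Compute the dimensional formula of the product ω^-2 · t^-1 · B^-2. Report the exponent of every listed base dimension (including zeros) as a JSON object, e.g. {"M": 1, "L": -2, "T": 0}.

Write exponents as rows I,M,T / cols ω,t,B:
  I: [ 0  0 -1]
  M: [ 0  0  1]
  T: [-1  1 -2]
  [I]: (-2)·0+(-1)·0+(-2)·-1 = 2
  [M]: (-2)·0+(-1)·0+(-2)·1 = -2
  [T]: (-2)·-1+(-1)·1+(-2)·-2 = 5
⇒ I^2 M^-2 T^5

{"I": 2, "M": -2, "T": 5}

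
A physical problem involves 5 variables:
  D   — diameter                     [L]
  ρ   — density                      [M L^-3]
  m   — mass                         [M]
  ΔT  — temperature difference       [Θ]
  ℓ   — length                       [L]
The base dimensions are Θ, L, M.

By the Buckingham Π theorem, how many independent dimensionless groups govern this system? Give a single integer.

2

Write exponents as rows Θ,L,M / cols D,ρ,m,ΔT,ℓ:
  Θ: [ 0  0  0  1  0]
  L: [ 1 -3  0  0  1]
  M: [ 0  1  1  0  0]
RREF → pivots at {D,ρ,ΔT} ⇒ r = 3
5 vars − rank 3 = 2 Π groups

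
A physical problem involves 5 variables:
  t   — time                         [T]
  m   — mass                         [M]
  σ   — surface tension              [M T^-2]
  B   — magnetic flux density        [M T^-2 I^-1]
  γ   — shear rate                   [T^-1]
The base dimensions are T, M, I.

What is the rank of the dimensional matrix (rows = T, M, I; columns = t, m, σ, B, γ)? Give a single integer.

Dimensional matrix (T×M×I by t×m×σ×B×γ):
  T: [ 1  0 -2 -2 -1]
  M: [ 0  1  1  1  0]
  I: [ 0  0  0 -1  0]
RREF → pivots at {t,m,B} ⇒ r = 3

3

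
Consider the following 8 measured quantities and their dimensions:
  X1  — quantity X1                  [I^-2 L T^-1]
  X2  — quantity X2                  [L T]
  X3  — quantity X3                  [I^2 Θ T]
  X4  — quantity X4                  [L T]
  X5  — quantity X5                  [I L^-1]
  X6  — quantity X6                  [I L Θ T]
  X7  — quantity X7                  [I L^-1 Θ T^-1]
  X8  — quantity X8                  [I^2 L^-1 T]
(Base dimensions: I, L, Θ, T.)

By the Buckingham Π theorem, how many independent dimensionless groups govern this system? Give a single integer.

Exponent matrix [I,L,Θ,T] × [X1,X2,X3,X4,X5,X6,X7,X8]:
  I: [-2  0  2  0  1  1  1  2]
  L: [ 1  1  0  1 -1  1 -1 -1]
  Θ: [ 0  0  1  0  0  1  1  0]
  T: [-1  1  1  1  0  1 -1  1]
Row reduction gives pivot columns X1,X2,X3; rank = 3
8 vars − rank 3 = 5 Π groups

5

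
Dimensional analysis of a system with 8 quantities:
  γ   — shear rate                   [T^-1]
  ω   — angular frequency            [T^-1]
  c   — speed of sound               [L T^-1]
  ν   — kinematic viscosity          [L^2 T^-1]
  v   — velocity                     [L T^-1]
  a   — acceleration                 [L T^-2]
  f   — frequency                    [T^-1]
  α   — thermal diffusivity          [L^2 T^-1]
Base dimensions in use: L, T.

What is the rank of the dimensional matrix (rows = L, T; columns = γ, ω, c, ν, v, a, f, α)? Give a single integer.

2

Write exponents as rows L,T / cols γ,ω,c,ν,v,a,f,α:
  L: [ 0  0  1  2  1  1  0  2]
  T: [-1 -1 -1 -1 -1 -2 -1 -1]
Echelon form has 2 nonzero rows (pivots: γ,c)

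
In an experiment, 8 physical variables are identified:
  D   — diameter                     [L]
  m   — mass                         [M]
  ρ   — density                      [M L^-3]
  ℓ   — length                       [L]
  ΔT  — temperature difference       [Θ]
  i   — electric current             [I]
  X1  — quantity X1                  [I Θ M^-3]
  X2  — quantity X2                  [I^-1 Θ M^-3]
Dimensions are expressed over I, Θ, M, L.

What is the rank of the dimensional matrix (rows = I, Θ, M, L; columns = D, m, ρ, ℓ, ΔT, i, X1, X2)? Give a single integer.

4

Exponent matrix [I,Θ,M,L] × [D,m,ρ,ℓ,ΔT,i,X1,X2]:
  I: [ 0  0  0  0  0  1  1 -1]
  Θ: [ 0  0  0  0  1  0  1  1]
  M: [ 0  1  1  0  0  0 -3 -3]
  L: [ 1  0 -3  1  0  0  0  0]
Row reduction gives pivot columns D,m,ΔT,i; rank = 4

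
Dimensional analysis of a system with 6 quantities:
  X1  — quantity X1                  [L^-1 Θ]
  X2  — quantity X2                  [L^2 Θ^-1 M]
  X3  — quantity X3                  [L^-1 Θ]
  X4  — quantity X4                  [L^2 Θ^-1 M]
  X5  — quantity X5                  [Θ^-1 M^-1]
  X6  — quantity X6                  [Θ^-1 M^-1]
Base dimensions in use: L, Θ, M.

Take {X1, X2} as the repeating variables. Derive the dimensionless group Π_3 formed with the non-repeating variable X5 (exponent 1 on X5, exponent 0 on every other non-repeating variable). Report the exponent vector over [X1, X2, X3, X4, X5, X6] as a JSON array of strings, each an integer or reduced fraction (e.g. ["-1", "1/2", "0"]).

["2", "1", "0", "0", "1", "0"]

Write exponents as rows L,Θ,M / cols X1,X2,X3,X4,X5,X6:
  L: [-1  2 -1  2  0  0]
  Θ: [ 1 -1  1 -1 -1 -1]
  M: [ 0  1  0  1 -1 -1]
Echelon form has 2 nonzero rows (pivots: X1,X2)
Pivot set = {X1,X2}, free = {X3,X4,X5,X6}
RREF:
  r0: [   1    0    1    0   -2   -2]
  r1: [   0    1    0    1   -1   -1]
  r2: [   0    0    0    0    0    0]
Fix exponent of X5 at 1, X3 at 0, X4 at 0, X6 at 0; solve each RREF row for its pivot's exponent:
  r0: exp(X1) + (-2)·1 = 0 ⇒ exp(X1) = 2
  r1: exp(X2) + (-1)·1 = 0 ⇒ exp(X2) = 1
Π_3 = X1^2 · X2 · X5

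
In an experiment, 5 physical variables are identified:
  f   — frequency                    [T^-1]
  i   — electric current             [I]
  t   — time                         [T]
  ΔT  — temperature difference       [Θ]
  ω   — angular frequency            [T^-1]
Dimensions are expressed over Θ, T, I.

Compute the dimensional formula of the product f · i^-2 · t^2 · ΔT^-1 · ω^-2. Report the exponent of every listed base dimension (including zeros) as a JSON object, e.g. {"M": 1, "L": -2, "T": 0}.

{"Θ": -1, "T": 3, "I": -2}

Exponent matrix [Θ,T,I] × [f,i,t,ΔT,ω]:
  Θ: [ 0  0  0  1  0]
  T: [-1  0  1  0 -1]
  I: [ 0  1  0  0  0]
  [Θ]: (1)·0+(-2)·0+(2)·0+(-1)·1+(-2)·0 = -1
  [T]: (1)·-1+(-2)·0+(2)·1+(-1)·0+(-2)·-1 = 3
  [I]: (1)·0+(-2)·1+(2)·0+(-1)·0+(-2)·0 = -2
⇒ Θ^-1 T^3 I^-2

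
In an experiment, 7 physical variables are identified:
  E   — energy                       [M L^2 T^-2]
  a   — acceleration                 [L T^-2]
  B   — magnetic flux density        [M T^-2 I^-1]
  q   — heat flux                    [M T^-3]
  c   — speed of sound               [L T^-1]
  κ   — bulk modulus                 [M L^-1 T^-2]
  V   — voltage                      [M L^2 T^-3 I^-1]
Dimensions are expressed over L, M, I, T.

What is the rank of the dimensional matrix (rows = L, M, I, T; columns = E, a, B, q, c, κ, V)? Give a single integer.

Dimensional matrix (L×M×I×T by E×a×B×q×c×κ×V):
  L: [ 2  1  0  0  1 -1  2]
  M: [ 1  0  1  1  0  1  1]
  I: [ 0  0 -1  0  0  0 -1]
  T: [-2 -2 -2 -3 -1 -2 -3]
Echelon form has 4 nonzero rows (pivots: E,a,B,q)

4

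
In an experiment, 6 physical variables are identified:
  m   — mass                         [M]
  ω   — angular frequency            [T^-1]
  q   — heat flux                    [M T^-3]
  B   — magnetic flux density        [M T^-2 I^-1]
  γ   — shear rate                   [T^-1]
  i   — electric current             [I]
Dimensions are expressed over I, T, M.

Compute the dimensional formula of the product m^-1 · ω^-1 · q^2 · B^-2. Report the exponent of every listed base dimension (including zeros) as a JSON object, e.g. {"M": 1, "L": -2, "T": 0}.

Write exponents as rows I,T,M / cols m,ω,q,B,γ,i:
  I: [ 0  0  0 -1  0  1]
  T: [ 0 -1 -3 -2 -1  0]
  M: [ 1  0  1  1  0  0]
  [I]: (-1)·0+(-1)·0+(2)·0+(-2)·-1 = 2
  [T]: (-1)·0+(-1)·-1+(2)·-3+(-2)·-2 = -1
  [M]: (-1)·1+(-1)·0+(2)·1+(-2)·1 = -1
⇒ I^2 T^-1 M^-1

{"I": 2, "T": -1, "M": -1}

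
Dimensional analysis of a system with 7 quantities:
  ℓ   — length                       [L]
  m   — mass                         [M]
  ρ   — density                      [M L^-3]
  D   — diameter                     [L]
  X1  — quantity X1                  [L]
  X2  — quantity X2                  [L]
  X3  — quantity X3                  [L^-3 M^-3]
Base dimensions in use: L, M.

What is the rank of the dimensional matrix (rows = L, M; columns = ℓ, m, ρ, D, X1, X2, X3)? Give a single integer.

2

Write exponents as rows L,M / cols ℓ,m,ρ,D,X1,X2,X3:
  L: [ 1  0 -3  1  1  1 -3]
  M: [ 0  1  1  0  0  0 -3]
RREF → pivots at {ℓ,m} ⇒ r = 2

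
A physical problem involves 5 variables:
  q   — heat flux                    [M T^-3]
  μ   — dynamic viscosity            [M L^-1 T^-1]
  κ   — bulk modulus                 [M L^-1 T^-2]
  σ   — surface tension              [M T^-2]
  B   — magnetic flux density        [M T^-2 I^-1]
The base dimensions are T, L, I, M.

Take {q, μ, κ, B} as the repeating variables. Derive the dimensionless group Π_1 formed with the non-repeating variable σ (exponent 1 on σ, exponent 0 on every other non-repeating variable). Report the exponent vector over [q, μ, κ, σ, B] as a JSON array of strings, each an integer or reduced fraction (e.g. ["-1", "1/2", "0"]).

["-1", "-1", "1", "1", "0"]

Dimensional matrix (T×L×I×M by q×μ×κ×σ×B):
  T: [-3 -1 -2 -2 -2]
  L: [ 0 -1 -1  0  0]
  I: [ 0  0  0  0 -1]
  M: [ 1  1  1  1  1]
RREF → pivots at {q,μ,κ,B} ⇒ r = 4
Pivot set = {q,μ,κ,B}, free = {σ}
RREF:
  r0: [   1    0    0    1    0]
  r1: [   0    1    0    1    0]
  r2: [   0    0    1   -1    0]
  r3: [   0    0    0    0    1]
Fix exponent of σ at 1; solve each RREF row for its pivot's exponent:
  r0: exp(q) + (1)·1 = 0 ⇒ exp(q) = -1
  r1: exp(μ) + (1)·1 = 0 ⇒ exp(μ) = -1
  r2: exp(κ) + (-1)·1 = 0 ⇒ exp(κ) = 1
  r3: exp(B) + (0)·1 = 0 ⇒ exp(B) = 0
Π_1 = q^-1 · μ^-1 · κ · σ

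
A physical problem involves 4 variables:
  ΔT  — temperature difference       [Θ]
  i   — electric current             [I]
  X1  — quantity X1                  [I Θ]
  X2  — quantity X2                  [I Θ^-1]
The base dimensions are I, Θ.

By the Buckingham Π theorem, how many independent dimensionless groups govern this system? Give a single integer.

Exponent matrix [I,Θ] × [ΔT,i,X1,X2]:
  I: [ 0  1  1  1]
  Θ: [ 1  0  1 -1]
Echelon form has 2 nonzero rows (pivots: ΔT,i)
n=4, r=2 ⇒ 2 dimensionless groups

2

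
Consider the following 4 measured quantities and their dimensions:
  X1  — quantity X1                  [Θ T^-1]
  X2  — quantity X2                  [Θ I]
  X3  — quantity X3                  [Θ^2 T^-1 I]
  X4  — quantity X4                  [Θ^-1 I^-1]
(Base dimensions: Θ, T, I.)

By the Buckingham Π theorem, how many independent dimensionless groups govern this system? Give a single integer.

2

Exponent matrix [Θ,T,I] × [X1,X2,X3,X4]:
  Θ: [ 1  1  2 -1]
  T: [-1  0 -1  0]
  I: [ 0  1  1 -1]
Echelon form has 2 nonzero rows (pivots: X1,X2)
Π count = n − r = 4 − 2 = 2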